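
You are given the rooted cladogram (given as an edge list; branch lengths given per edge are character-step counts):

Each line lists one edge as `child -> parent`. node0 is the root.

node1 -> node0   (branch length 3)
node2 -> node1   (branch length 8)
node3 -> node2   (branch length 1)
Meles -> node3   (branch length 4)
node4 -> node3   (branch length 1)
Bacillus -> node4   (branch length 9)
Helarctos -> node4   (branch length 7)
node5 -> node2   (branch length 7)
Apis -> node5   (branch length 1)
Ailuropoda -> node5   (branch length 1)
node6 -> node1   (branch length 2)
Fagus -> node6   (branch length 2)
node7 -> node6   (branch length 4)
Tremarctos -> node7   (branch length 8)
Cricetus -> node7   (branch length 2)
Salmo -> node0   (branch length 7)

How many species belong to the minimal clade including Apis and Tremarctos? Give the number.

The MRCA of Apis and Tremarctos is the node subtending (((Meles,(Bacillus,Helarctos)),(Apis,Ailuropoda)),(Fagus,(Tremarctos,Cricetus))).
That clade contains 8 terminal taxa: Ailuropoda, Apis, Bacillus, Cricetus, Fagus, Helarctos, Meles, Tremarctos.

8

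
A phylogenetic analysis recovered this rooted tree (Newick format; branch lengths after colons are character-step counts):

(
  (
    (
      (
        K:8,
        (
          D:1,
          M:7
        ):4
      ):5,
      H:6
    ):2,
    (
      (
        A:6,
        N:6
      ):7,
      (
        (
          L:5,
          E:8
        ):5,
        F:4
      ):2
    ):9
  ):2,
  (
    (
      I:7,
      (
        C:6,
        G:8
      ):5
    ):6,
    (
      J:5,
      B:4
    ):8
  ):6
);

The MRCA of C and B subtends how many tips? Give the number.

The MRCA of C and B is the node subtending ((I,(C,G)),(J,B)).
That clade contains 5 terminal taxa: B, C, G, I, J.

5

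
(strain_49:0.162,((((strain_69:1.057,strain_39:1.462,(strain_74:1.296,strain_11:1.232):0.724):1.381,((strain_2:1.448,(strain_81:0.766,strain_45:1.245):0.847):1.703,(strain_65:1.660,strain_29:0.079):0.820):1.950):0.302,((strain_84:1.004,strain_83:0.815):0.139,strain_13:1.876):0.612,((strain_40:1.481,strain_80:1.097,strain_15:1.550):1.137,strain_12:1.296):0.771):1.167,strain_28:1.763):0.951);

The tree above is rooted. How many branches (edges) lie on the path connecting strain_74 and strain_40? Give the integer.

The MRCA of strain_74 and strain_40 is the node subtending (((strain_69,strain_39,(strain_74,strain_11)),((strain_2,(strain_81,strain_45)),(strain_65,strain_29))),((strain_84,strain_83),strain_13),((strain_40,strain_80,strain_15),strain_12)).
From strain_74 up to that node: 4 branches. From strain_40 up to the same node: 3 branches. Total: 4 + 3 = 7.

7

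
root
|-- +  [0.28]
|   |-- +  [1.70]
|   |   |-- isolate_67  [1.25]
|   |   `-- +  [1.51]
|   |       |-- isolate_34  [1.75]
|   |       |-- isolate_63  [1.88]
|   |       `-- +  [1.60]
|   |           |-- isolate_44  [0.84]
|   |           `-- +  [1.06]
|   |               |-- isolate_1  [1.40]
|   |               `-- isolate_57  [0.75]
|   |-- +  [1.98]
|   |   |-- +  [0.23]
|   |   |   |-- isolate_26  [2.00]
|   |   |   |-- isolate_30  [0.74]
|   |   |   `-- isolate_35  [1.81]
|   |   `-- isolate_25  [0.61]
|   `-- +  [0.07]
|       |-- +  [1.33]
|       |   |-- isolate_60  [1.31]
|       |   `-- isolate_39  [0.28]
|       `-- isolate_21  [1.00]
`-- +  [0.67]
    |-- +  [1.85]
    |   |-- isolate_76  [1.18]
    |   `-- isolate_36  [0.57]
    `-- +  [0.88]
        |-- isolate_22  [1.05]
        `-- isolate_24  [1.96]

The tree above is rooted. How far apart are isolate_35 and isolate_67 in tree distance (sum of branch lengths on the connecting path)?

The path runs isolate_35 → … → MRCA → … → isolate_67; the MRCA is the node subtending ((isolate_67,(isolate_34,isolate_63,(isolate_44,(isolate_1,isolate_57)))),((isolate_26,isolate_30,isolate_35),isolate_25),((isolate_60,isolate_39),isolate_21)).
Branch lengths along that path: 1.81 + 0.23 + 1.98 + 1.70 + 1.25 = 6.97.

6.97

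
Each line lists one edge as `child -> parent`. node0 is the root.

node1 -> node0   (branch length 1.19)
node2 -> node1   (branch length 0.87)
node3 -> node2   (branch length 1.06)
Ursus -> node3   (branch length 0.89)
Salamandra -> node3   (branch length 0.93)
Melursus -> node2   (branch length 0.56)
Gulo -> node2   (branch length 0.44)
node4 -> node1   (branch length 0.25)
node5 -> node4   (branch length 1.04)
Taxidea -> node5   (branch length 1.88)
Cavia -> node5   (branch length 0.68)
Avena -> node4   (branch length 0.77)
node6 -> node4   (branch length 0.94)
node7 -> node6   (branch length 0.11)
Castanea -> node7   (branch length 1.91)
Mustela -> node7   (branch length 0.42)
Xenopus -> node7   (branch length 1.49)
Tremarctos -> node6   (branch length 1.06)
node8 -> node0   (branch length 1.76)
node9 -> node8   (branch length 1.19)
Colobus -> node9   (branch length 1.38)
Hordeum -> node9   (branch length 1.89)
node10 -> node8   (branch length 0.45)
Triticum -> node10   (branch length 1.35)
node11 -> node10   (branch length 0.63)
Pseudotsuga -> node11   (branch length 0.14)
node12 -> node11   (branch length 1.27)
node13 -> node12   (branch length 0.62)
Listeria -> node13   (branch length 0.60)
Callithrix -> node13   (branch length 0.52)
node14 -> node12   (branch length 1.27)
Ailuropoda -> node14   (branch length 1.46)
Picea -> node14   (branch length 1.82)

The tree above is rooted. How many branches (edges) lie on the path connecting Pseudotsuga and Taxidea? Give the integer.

The MRCA of Pseudotsuga and Taxidea is the root of the tree.
From Pseudotsuga up to that node: 4 branches. From Taxidea up to the same node: 4 branches. Total: 4 + 4 = 8.

8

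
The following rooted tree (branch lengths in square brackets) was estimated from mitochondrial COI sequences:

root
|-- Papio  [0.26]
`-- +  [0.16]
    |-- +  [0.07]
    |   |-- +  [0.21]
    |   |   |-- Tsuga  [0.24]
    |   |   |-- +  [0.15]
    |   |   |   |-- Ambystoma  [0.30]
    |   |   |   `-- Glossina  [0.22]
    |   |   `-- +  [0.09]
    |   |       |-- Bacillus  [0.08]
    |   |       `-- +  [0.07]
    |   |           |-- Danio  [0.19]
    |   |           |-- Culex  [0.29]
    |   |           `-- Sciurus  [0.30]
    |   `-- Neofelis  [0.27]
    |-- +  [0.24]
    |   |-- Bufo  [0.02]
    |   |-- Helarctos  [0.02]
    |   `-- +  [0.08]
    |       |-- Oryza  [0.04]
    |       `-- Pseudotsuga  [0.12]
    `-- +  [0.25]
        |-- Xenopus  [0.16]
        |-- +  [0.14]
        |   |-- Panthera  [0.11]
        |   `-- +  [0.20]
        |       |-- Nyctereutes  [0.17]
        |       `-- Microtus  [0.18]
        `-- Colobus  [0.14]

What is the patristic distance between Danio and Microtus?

The path runs Danio → … → MRCA → … → Microtus; the MRCA is the node subtending (((Tsuga,(Ambystoma,Glossina),(Bacillus,(Danio,Culex,Sciurus))),Neofelis),(Bufo,Helarctos,(Oryza,Pseudotsuga)),(Xenopus,(Panthera,(Nyctereutes,Microtus)),Colobus)).
Branch lengths along that path: 0.19 + 0.07 + 0.09 + 0.21 + 0.07 + 0.25 + 0.14 + 0.20 + 0.18 = 1.40.

1.40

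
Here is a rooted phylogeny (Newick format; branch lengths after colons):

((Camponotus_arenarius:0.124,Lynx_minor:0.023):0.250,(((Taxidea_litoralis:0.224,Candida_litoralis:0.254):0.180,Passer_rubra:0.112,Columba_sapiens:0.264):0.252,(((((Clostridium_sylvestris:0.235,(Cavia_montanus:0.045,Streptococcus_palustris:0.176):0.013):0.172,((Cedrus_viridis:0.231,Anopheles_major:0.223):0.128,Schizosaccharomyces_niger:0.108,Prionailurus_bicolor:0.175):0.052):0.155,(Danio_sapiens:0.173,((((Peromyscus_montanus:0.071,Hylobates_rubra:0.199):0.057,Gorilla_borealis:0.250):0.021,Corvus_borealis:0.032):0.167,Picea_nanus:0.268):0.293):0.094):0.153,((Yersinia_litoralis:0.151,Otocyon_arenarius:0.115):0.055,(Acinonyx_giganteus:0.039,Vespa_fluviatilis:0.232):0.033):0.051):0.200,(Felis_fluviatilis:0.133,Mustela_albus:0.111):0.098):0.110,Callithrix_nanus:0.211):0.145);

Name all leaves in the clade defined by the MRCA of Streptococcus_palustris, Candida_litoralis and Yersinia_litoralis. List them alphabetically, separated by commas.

Acinonyx_giganteus, Anopheles_major, Callithrix_nanus, Candida_litoralis, Cavia_montanus, Cedrus_viridis, Clostridium_sylvestris, Columba_sapiens, Corvus_borealis, Danio_sapiens, Felis_fluviatilis, Gorilla_borealis, Hylobates_rubra, Mustela_albus, Otocyon_arenarius, Passer_rubra, Peromyscus_montanus, Picea_nanus, Prionailurus_bicolor, Schizosaccharomyces_niger, Streptococcus_palustris, Taxidea_litoralis, Vespa_fluviatilis, Yersinia_litoralis

Tracing Streptococcus_palustris: it sits inside (Cavia_montanus,Streptococcus_palustris).
Tracing Candida_litoralis: it sits inside (Taxidea_litoralis,Candida_litoralis).
Tracing Yersinia_litoralis: it sits inside (Yersinia_litoralis,Otocyon_arenarius).
The smallest clade enclosing all 3 is (((Taxidea_litoralis,Candida_litoralis),Passer_rubra,Columba_sapiens),(((((Clostridium_sylvestris,(Cavia_montanus,Streptococcus_palustris)),((Cedrus_viridis,Anopheles_major),Schizosaccharomyces_niger,Prionailurus_bicolor)),(Danio_sapiens,((((Peromyscus_montanus,Hylobates_rubra),Gorilla_borealis),Corvus_borealis),Picea_nanus))),((Yersinia_litoralis,Otocyon_arenarius),(Acinonyx_giganteus,Vespa_fluviatilis))),(Felis_fluviatilis,Mustela_albus)),Callithrix_nanus); the answer is its 24 terminal taxa in alphabetical order.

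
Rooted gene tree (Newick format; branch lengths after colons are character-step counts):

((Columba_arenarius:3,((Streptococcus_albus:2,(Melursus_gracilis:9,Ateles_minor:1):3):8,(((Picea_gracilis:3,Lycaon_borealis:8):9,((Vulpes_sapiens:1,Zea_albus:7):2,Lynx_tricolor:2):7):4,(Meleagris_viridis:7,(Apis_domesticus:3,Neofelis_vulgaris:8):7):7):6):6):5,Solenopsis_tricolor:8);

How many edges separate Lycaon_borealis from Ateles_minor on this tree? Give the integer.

7

The MRCA of Lycaon_borealis and Ateles_minor is the node subtending ((Streptococcus_albus,(Melursus_gracilis,Ateles_minor)),(((Picea_gracilis,Lycaon_borealis),((Vulpes_sapiens,Zea_albus),Lynx_tricolor)),(Meleagris_viridis,(Apis_domesticus,Neofelis_vulgaris)))).
From Lycaon_borealis up to that node: 4 branches. From Ateles_minor up to the same node: 3 branches. Total: 4 + 3 = 7.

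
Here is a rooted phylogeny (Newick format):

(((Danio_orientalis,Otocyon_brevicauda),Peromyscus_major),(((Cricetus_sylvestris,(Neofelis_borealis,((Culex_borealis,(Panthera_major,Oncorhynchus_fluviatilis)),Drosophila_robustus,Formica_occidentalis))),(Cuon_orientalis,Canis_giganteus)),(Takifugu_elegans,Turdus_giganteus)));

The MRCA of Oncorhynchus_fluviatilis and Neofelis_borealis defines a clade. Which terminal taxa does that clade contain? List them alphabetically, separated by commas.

Tracing Oncorhynchus_fluviatilis: it sits inside (Panthera_major,Oncorhynchus_fluviatilis).
Tracing Neofelis_borealis: it sits inside (Neofelis_borealis,((Culex_borealis,(Panthera_major,Oncorhynchus_fluviatilis)),Drosophila_robustus,Formica_occidentalis)).
The smallest clade enclosing both is (Neofelis_borealis,((Culex_borealis,(Panthera_major,Oncorhynchus_fluviatilis)),Drosophila_robustus,Formica_occidentalis)); the answer is its 6 terminal taxa in alphabetical order.

Culex_borealis, Drosophila_robustus, Formica_occidentalis, Neofelis_borealis, Oncorhynchus_fluviatilis, Panthera_major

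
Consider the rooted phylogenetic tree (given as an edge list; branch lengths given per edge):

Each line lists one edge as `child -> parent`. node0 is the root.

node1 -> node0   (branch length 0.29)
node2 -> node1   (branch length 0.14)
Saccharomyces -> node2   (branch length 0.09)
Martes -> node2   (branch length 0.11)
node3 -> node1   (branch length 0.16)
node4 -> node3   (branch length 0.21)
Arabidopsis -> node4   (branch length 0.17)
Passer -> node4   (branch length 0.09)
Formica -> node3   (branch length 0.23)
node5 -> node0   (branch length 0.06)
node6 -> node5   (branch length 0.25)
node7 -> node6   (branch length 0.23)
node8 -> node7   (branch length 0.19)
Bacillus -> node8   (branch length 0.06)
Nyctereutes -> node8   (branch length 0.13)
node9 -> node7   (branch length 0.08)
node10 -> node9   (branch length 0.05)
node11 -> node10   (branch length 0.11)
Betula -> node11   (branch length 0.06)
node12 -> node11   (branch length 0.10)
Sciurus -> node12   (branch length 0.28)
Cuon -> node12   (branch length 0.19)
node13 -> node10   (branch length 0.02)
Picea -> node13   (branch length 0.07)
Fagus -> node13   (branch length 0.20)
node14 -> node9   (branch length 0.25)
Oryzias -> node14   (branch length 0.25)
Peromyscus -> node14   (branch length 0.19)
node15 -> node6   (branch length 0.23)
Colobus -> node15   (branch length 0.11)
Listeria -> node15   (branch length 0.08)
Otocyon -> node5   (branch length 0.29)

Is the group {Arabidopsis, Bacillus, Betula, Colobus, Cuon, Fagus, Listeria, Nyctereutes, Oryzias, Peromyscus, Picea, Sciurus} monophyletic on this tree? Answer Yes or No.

The MRCA of the listed taxa is the root, so the smallest clade containing them is the whole tree.
That clade also contains Formica, Martes, Otocyon, Passer, Saccharomyces, which are not in the proposed group, so the group is not monophyletic.

No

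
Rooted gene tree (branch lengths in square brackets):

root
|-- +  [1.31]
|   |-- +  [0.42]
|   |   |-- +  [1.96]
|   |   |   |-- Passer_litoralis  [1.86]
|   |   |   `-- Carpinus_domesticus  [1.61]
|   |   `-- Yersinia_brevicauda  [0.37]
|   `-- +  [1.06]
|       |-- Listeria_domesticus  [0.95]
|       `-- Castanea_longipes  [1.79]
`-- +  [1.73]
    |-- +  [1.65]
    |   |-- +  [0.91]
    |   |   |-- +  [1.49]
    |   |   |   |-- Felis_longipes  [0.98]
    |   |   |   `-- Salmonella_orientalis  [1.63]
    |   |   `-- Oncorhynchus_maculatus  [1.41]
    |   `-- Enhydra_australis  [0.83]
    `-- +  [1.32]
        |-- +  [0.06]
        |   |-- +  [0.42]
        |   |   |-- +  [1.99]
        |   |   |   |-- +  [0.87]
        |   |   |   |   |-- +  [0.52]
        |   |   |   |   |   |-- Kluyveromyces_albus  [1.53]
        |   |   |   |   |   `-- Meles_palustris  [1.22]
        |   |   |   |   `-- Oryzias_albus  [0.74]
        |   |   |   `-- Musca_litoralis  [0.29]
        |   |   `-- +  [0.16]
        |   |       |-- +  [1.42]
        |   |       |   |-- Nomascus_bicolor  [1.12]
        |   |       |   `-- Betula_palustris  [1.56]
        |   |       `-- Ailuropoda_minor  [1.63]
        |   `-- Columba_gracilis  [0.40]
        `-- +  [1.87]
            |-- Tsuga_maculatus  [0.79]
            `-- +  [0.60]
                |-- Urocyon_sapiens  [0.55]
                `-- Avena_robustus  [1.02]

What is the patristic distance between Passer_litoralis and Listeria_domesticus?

6.25

The path runs Passer_litoralis → … → MRCA → … → Listeria_domesticus; the MRCA is the node subtending (((Passer_litoralis,Carpinus_domesticus),Yersinia_brevicauda),(Listeria_domesticus,Castanea_longipes)).
Branch lengths along that path: 1.86 + 1.96 + 0.42 + 1.06 + 0.95 = 6.25.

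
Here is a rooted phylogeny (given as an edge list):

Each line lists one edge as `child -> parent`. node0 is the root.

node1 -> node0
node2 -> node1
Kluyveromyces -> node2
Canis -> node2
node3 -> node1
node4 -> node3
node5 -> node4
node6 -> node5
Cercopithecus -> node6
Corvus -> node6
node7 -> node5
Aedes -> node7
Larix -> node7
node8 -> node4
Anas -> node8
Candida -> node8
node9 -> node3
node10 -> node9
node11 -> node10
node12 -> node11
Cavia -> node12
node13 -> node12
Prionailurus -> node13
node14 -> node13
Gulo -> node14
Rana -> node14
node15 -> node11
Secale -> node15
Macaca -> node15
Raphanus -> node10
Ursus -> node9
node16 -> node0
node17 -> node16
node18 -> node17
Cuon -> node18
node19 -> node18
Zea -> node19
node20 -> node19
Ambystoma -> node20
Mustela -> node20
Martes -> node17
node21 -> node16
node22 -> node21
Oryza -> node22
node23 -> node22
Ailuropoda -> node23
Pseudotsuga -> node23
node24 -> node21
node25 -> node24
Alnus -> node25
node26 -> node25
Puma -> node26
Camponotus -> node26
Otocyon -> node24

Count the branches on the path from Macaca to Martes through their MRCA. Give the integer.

10

The MRCA of Macaca and Martes is the root of the tree.
From Macaca up to that node: 7 branches. From Martes up to the same node: 3 branches. Total: 7 + 3 = 10.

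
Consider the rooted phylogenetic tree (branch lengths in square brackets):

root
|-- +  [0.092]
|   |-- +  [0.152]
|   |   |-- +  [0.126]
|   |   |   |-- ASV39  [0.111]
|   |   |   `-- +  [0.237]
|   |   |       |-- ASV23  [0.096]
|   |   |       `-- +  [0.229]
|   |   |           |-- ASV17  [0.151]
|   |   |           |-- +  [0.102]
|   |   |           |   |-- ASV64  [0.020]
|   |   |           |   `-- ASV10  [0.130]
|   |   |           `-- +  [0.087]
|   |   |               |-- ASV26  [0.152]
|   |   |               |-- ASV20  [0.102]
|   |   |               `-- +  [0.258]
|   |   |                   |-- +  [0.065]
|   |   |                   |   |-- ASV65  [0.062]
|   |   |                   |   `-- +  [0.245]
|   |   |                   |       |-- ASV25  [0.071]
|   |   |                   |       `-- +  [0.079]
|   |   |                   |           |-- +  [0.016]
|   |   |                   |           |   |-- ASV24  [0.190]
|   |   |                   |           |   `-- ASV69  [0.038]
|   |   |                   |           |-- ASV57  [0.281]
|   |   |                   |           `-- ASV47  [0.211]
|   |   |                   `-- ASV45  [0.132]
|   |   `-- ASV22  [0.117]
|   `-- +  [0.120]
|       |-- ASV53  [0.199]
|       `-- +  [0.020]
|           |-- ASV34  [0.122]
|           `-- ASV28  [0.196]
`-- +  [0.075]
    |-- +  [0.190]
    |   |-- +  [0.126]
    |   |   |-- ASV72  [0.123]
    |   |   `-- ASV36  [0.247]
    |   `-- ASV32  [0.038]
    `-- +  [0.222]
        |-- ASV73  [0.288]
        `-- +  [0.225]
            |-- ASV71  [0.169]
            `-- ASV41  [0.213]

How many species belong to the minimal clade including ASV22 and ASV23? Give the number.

15

The MRCA of ASV22 and ASV23 is the node subtending ((ASV39,(ASV23,(ASV17,(ASV64,ASV10),(ASV26,ASV20,((ASV65,(ASV25,((ASV24,ASV69),ASV57,ASV47))),ASV45))))),ASV22).
That clade contains 15 terminal taxa: ASV10, ASV17, ASV20, ASV22, ASV23, ASV24, ASV25, ASV26, ASV39, ASV45, ASV47, ASV57, ASV64, ASV65, ASV69.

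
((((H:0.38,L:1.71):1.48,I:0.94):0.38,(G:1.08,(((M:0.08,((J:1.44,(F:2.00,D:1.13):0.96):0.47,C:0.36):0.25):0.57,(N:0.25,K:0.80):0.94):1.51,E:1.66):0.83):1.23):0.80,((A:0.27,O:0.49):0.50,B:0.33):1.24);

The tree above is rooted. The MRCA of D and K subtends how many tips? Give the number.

7

The MRCA of D and K is the node subtending ((M,((J,(F,D)),C)),(N,K)).
That clade contains 7 terminal taxa: C, D, F, J, K, M, N.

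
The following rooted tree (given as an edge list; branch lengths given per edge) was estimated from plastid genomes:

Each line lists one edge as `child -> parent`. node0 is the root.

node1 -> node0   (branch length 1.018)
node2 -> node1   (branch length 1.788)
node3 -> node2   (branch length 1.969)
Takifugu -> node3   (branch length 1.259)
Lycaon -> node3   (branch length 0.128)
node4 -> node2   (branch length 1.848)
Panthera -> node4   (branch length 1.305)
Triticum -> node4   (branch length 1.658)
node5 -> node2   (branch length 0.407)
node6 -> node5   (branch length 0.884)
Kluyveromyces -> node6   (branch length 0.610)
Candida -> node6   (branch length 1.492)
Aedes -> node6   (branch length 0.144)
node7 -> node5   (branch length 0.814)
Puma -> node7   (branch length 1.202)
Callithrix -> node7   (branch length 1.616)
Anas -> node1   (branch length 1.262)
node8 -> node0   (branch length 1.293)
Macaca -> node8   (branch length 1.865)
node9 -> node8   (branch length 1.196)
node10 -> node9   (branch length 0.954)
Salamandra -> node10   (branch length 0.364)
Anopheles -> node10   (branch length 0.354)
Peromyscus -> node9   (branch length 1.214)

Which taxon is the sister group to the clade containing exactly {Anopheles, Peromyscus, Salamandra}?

The clade containing exactly {Anopheles, Peromyscus, Salamandra} attaches to the tree at the node subtending (Macaca,((Salamandra,Anopheles),Peromyscus)).
The other lineage descending from that same node — the sister group — is the single tip Macaca.

Macaca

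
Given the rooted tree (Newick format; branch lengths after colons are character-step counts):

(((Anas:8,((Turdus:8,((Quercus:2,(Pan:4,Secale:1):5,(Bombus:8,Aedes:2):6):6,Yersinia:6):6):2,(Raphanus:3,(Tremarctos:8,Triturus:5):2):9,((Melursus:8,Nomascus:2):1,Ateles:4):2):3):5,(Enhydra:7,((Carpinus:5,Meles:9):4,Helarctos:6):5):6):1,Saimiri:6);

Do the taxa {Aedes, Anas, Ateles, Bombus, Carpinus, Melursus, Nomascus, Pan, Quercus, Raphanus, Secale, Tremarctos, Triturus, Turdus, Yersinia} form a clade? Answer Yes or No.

No

The MRCA of the listed taxa subtends ((Anas,((Turdus,((Quercus,(Pan,Secale),(Bombus,Aedes)),Yersinia)),(Raphanus,(Tremarctos,Triturus)),((Melursus,Nomascus),Ateles))),(Enhydra,((Carpinus,Meles),Helarctos))).
That clade also contains Enhydra, Helarctos, Meles, which are not in the proposed group, so the group is not monophyletic.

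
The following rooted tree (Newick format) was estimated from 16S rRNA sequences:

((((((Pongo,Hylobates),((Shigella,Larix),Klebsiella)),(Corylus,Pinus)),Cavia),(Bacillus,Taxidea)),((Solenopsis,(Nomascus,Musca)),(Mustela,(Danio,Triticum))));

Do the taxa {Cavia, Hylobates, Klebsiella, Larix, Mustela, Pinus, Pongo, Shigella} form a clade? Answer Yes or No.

No

The MRCA of the listed taxa is the root, so the smallest clade containing them is the whole tree.
That clade also contains Bacillus, Corylus, Danio, Musca, Nomascus, Solenopsis, Taxidea, Triticum, which are not in the proposed group, so the group is not monophyletic.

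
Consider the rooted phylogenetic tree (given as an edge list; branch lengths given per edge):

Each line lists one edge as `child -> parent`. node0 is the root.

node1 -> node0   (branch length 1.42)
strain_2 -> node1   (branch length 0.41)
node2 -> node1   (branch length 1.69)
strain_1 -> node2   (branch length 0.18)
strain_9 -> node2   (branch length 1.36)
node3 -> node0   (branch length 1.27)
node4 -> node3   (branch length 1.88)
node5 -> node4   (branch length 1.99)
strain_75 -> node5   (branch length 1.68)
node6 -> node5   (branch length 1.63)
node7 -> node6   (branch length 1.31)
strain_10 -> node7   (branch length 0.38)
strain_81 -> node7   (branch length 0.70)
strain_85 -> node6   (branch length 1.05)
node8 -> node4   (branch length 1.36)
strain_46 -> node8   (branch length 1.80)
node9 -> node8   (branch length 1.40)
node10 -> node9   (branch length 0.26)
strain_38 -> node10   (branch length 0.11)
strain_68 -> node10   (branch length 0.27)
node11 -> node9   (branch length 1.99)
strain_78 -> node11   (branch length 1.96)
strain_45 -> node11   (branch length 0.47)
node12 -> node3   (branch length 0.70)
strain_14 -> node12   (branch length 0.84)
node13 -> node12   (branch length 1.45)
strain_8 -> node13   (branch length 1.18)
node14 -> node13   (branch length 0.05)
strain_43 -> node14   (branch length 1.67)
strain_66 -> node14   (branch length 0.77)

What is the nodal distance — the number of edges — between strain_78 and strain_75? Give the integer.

6

The MRCA of strain_78 and strain_75 is the node subtending ((strain_75,((strain_10,strain_81),strain_85)),(strain_46,((strain_38,strain_68),(strain_78,strain_45)))).
From strain_78 up to that node: 4 branches. From strain_75 up to the same node: 2 branches. Total: 4 + 2 = 6.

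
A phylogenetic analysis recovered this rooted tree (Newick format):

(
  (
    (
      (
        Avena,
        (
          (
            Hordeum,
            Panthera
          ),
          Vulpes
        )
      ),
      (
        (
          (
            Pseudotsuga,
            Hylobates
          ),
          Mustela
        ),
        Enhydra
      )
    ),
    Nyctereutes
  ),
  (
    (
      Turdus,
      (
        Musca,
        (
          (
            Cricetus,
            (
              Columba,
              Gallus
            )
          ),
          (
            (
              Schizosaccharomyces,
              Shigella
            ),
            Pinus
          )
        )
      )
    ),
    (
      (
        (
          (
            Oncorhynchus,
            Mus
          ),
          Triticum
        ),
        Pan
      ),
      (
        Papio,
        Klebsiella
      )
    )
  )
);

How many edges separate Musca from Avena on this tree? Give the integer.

The MRCA of Musca and Avena is the root of the tree.
From Musca up to that node: 4 branches. From Avena up to the same node: 4 branches. Total: 4 + 4 = 8.

8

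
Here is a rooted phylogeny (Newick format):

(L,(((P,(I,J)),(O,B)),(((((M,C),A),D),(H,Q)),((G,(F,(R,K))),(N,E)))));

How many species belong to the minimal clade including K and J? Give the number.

17

The MRCA of K and J is the node subtending (((P,(I,J)),(O,B)),(((((M,C),A),D),(H,Q)),((G,(F,(R,K))),(N,E)))).
That clade contains 17 terminal taxa: A, B, C, D, E, F, G, H, I, J, K, M, N, O, P, Q, R.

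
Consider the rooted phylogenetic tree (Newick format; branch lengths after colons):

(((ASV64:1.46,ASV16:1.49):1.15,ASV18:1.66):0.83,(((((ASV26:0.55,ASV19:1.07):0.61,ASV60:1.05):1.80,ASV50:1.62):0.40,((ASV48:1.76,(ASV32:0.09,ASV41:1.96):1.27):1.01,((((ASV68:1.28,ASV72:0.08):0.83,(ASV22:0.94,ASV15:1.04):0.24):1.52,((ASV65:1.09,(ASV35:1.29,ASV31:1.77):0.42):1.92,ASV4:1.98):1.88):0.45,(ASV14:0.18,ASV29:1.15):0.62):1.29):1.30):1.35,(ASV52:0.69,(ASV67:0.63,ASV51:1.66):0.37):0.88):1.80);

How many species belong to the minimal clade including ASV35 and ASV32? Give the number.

13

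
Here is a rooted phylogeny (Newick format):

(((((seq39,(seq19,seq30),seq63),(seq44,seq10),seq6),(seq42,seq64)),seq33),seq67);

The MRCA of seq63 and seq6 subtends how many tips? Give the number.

7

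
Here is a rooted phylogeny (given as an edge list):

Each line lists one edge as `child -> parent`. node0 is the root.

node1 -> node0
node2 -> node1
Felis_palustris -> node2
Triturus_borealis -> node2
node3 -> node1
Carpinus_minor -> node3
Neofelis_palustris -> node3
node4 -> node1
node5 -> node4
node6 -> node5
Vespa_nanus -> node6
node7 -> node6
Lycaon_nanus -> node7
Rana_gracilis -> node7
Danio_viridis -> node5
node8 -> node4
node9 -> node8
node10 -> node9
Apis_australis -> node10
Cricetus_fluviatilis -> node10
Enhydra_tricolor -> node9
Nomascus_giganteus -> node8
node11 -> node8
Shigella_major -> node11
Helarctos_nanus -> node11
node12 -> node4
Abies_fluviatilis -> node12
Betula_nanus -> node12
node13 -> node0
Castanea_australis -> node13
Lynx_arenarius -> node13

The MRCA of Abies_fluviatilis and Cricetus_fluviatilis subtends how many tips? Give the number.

The MRCA of Abies_fluviatilis and Cricetus_fluviatilis is the node subtending (((Vespa_nanus,(Lycaon_nanus,Rana_gracilis)),Danio_viridis),(((Apis_australis,Cricetus_fluviatilis),Enhydra_tricolor),Nomascus_giganteus,(Shigella_major,Helarctos_nanus)),(Abies_fluviatilis,Betula_nanus)).
That clade contains 12 terminal taxa: Abies_fluviatilis, Apis_australis, Betula_nanus, Cricetus_fluviatilis, Danio_viridis, Enhydra_tricolor, Helarctos_nanus, Lycaon_nanus, Nomascus_giganteus, Rana_gracilis, Shigella_major, Vespa_nanus.

12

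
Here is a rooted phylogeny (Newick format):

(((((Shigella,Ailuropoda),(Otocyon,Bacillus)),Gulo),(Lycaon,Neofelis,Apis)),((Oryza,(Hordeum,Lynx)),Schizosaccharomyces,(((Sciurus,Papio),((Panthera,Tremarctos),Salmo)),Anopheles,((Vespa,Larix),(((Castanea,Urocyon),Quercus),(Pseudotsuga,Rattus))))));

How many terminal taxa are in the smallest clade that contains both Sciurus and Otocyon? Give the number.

25

The MRCA of Sciurus and Otocyon is the root, so the clade is the entire tree.
That clade contains 25 terminal taxa: Ailuropoda, Anopheles, Apis, Bacillus, Castanea, Gulo, Hordeum, Larix, Lycaon, Lynx, Neofelis, Oryza, Otocyon, Panthera, Papio, Pseudotsuga, Quercus, Rattus, Salmo, Schizosaccharomyces, Sciurus, Shigella, Tremarctos, Urocyon, Vespa.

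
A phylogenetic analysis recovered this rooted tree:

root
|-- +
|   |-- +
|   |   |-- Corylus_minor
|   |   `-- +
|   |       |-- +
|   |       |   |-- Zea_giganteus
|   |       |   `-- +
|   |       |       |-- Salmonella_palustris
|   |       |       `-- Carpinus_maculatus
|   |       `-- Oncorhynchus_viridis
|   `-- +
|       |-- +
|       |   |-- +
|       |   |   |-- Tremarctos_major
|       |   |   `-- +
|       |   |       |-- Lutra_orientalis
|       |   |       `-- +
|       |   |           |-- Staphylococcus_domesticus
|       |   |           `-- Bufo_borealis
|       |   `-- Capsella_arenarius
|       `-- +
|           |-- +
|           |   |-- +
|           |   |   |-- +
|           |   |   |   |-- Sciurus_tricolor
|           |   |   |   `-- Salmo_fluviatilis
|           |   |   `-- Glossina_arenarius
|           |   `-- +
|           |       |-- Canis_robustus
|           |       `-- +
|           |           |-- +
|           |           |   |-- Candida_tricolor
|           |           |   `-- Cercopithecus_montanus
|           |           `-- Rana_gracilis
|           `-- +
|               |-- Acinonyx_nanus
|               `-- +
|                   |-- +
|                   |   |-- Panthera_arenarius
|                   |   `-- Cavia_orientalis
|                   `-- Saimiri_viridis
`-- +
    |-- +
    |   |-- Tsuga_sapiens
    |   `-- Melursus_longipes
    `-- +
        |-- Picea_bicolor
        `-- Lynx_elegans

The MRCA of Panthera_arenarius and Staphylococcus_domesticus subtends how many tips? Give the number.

The MRCA of Panthera_arenarius and Staphylococcus_domesticus is the node subtending (((Tremarctos_major,(Lutra_orientalis,(Staphylococcus_domesticus,Bufo_borealis))),Capsella_arenarius),((((Sciurus_tricolor,Salmo_fluviatilis),Glossina_arenarius),(Canis_robustus,((Candida_tricolor,Cercopithecus_montanus),Rana_gracilis))),(Acinonyx_nanus,((Panthera_arenarius,Cavia_orientalis),Saimiri_viridis)))).
That clade contains 16 terminal taxa: Acinonyx_nanus, Bufo_borealis, Candida_tricolor, Canis_robustus, Capsella_arenarius, Cavia_orientalis, Cercopithecus_montanus, Glossina_arenarius, Lutra_orientalis, Panthera_arenarius, Rana_gracilis, Saimiri_viridis, Salmo_fluviatilis, Sciurus_tricolor, Staphylococcus_domesticus, Tremarctos_major.

16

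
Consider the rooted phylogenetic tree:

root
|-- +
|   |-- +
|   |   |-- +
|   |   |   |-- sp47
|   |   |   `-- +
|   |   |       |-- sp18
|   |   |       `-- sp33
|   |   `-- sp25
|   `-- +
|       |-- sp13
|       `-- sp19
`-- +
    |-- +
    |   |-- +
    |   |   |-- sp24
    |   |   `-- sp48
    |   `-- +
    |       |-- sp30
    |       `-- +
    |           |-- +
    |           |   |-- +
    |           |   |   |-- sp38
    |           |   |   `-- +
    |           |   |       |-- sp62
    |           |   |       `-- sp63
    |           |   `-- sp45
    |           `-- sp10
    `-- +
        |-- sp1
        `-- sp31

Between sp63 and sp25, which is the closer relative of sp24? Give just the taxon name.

sp63

The MRCA of sp24 and sp63 subtends ((sp24,sp48),(sp30,(((sp38,(sp62,sp63)),sp45),sp10))) (8 taxa).
The MRCA of sp24 and sp25 is the root, subtending the entire tree (16 taxa).
The first is nested inside the second, so sp24 shares a more recent common ancestor with sp63.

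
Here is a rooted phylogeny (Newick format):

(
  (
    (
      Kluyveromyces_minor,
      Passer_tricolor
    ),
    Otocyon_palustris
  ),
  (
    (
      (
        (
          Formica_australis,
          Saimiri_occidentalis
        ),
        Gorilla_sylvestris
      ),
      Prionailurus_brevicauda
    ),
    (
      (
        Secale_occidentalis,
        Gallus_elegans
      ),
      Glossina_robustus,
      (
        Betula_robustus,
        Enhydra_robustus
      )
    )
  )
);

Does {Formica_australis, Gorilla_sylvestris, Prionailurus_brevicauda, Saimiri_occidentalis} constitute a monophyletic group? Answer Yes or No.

The most recent common ancestor of these taxa subtends (((Formica_australis,Saimiri_occidentalis),Gorilla_sylvestris),Prionailurus_brevicauda).
That clade has exactly 4 tips — every listed taxon and nothing else — so the group is monophyletic.

Yes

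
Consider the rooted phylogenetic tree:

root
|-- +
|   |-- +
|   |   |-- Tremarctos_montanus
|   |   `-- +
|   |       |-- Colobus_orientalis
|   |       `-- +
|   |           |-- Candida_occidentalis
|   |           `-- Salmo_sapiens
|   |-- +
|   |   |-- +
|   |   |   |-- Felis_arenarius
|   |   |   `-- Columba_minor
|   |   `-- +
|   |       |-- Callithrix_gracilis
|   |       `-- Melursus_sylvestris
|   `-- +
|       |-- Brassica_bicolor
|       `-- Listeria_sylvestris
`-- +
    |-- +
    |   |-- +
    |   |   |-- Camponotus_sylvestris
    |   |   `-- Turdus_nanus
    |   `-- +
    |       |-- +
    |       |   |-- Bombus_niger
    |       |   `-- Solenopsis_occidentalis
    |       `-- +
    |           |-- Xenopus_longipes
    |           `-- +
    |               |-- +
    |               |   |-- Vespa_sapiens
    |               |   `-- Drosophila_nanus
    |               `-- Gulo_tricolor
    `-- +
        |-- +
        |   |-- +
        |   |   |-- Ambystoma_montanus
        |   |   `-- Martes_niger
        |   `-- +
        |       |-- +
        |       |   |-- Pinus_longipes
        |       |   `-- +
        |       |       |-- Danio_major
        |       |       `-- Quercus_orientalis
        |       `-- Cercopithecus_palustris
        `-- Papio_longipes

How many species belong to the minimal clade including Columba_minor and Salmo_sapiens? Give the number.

10

The MRCA of Columba_minor and Salmo_sapiens is the node subtending ((Tremarctos_montanus,(Colobus_orientalis,(Candida_occidentalis,Salmo_sapiens))),((Felis_arenarius,Columba_minor),(Callithrix_gracilis,Melursus_sylvestris)),(Brassica_bicolor,Listeria_sylvestris)).
That clade contains 10 terminal taxa: Brassica_bicolor, Callithrix_gracilis, Candida_occidentalis, Colobus_orientalis, Columba_minor, Felis_arenarius, Listeria_sylvestris, Melursus_sylvestris, Salmo_sapiens, Tremarctos_montanus.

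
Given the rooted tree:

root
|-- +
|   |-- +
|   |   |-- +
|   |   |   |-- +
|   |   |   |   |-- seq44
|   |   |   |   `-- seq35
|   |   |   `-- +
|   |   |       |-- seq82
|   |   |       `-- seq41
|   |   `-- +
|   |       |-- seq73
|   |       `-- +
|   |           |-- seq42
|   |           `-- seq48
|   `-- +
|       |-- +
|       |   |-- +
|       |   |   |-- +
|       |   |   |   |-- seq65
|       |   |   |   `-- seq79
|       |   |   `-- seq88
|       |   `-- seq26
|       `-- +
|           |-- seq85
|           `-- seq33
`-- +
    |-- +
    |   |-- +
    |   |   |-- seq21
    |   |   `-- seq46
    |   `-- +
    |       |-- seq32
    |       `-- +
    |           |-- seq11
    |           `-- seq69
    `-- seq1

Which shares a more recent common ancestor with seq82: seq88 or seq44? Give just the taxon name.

The MRCA of seq82 and seq44 subtends ((seq44,seq35),(seq82,seq41)) (4 taxa).
The MRCA of seq82 and seq88 subtends ((((seq44,seq35),(seq82,seq41)),(seq73,(seq42,seq48))),((((seq65,seq79),seq88),seq26),(seq85,seq33))) (13 taxa).
The first is nested inside the second, so seq82 shares a more recent common ancestor with seq44.

seq44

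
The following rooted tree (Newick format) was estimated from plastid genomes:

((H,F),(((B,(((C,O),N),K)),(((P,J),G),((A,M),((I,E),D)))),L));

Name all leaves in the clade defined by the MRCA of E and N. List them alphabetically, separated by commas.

Tracing E: it sits inside (I,E).
Tracing N: it sits inside ((C,O),N).
The smallest clade enclosing both is ((B,(((C,O),N),K)),(((P,J),G),((A,M),((I,E),D)))); the answer is its 13 terminal taxa in alphabetical order.

A, B, C, D, E, G, I, J, K, M, N, O, P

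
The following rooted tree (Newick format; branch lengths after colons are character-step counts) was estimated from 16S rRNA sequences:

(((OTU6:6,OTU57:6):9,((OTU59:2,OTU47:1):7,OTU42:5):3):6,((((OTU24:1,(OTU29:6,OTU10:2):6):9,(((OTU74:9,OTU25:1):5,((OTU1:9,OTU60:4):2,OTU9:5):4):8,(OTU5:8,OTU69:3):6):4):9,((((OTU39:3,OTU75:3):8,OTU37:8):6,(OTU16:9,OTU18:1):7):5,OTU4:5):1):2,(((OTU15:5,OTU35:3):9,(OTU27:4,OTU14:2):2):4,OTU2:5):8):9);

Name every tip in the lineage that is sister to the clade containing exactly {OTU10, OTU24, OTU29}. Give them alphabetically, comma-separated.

OTU1, OTU25, OTU5, OTU60, OTU69, OTU74, OTU9

The clade containing exactly {OTU10, OTU24, OTU29} attaches to the tree at the node subtending ((OTU24,(OTU29,OTU10)),(((OTU74,OTU25),((OTU1,OTU60),OTU9)),(OTU5,OTU69))).
The other lineage descending from that same node — the sister group — is (((OTU74,OTU25),((OTU1,OTU60),OTU9)),(OTU5,OTU69)); its 7 tips in alphabetical order are the answer.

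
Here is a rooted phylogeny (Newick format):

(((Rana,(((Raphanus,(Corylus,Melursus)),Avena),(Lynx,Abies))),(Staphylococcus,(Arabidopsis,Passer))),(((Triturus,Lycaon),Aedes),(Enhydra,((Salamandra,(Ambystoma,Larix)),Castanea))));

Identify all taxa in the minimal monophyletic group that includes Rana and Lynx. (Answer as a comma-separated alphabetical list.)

Tracing Rana: it sits inside (Rana,(((Raphanus,(Corylus,Melursus)),Avena),(Lynx,Abies))).
Tracing Lynx: it sits inside (Lynx,Abies).
The smallest clade enclosing both is (Rana,(((Raphanus,(Corylus,Melursus)),Avena),(Lynx,Abies))); the answer is its 7 terminal taxa in alphabetical order.

Abies, Avena, Corylus, Lynx, Melursus, Rana, Raphanus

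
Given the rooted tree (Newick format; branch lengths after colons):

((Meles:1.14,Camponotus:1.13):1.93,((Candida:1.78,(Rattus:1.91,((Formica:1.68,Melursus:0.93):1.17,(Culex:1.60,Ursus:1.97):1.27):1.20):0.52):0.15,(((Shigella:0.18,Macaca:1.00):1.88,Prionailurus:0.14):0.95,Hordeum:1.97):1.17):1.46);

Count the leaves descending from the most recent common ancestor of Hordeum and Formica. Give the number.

10

The MRCA of Hordeum and Formica is the node subtending ((Candida,(Rattus,((Formica,Melursus),(Culex,Ursus)))),(((Shigella,Macaca),Prionailurus),Hordeum)).
That clade contains 10 terminal taxa: Candida, Culex, Formica, Hordeum, Macaca, Melursus, Prionailurus, Rattus, Shigella, Ursus.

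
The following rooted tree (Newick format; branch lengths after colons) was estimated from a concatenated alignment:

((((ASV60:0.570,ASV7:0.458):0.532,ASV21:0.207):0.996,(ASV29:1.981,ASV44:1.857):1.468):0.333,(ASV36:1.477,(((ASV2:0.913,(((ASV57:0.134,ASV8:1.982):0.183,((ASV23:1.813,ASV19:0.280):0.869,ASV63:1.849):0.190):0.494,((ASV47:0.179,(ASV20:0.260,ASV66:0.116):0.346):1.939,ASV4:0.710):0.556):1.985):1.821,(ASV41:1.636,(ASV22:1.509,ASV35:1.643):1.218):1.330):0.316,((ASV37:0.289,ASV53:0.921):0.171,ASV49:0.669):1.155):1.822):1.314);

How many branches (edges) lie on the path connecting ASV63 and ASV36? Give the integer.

8

The MRCA of ASV63 and ASV36 is the node subtending (ASV36,(((ASV2,(((ASV57,ASV8),((ASV23,ASV19),ASV63)),((ASV47,(ASV20,ASV66)),ASV4))),(ASV41,(ASV22,ASV35))),((ASV37,ASV53),ASV49))).
From ASV63 up to that node: 7 branches. From ASV36 up to the same node: 1 branch. Total: 7 + 1 = 8.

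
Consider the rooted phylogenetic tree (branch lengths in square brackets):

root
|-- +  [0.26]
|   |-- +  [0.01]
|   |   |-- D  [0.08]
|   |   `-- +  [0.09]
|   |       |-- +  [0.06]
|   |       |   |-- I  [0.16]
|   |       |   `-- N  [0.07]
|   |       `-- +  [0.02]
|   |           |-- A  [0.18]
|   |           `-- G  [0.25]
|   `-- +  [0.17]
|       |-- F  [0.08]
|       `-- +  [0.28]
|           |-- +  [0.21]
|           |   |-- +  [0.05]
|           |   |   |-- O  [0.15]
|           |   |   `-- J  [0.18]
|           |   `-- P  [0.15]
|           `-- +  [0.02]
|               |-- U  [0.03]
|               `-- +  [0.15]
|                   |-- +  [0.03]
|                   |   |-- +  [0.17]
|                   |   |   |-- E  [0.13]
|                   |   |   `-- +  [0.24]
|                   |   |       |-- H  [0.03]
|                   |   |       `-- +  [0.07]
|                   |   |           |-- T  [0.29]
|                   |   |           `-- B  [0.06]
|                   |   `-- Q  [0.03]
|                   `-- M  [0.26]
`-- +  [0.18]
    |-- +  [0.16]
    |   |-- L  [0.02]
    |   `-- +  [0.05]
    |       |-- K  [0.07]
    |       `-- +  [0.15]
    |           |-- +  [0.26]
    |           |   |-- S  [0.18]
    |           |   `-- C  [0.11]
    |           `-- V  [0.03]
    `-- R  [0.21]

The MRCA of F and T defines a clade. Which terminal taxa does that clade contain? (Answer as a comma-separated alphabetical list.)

Tracing F: it sits inside (F,(((O,J),P),(U,(((E,(H,(T,B))),Q),M)))).
Tracing T: it sits inside (T,B).
The smallest clade enclosing both is (F,(((O,J),P),(U,(((E,(H,(T,B))),Q),M)))); the answer is its 11 terminal taxa in alphabetical order.

B, E, F, H, J, M, O, P, Q, T, U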